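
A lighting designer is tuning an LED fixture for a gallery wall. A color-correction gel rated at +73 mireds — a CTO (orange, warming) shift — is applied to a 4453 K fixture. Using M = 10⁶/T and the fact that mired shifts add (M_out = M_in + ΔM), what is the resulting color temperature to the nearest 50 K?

3350 K

M_in = 10⁶/4453 = 224.57 mireds.
M_out = 224.57 + (+73) = 297.57 mireds.
T_out = 10⁶/297.57 = 3360.6 K → 3350 K.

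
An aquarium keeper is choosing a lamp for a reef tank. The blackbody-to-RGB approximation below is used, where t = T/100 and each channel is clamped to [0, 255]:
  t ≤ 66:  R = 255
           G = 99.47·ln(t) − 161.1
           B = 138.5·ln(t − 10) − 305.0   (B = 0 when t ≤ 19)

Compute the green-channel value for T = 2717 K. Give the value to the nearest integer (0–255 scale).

167

t = 2717/100 = 27.17; the t ≤ 66 branch applies.
G = 99.47·ln 27.17 − 161.1 = 99.47·3.3021 − 161.1 = 167.361.
Rounded: 167.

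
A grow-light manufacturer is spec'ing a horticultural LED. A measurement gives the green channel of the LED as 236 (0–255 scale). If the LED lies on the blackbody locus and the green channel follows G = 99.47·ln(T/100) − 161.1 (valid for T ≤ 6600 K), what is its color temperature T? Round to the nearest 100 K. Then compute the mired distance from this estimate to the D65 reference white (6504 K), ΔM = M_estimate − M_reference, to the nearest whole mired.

+31 mireds

ln t = (236 + 161.1) / 99.47 = 3.9922.
t = e^3.9922 = 54.172.
T = 100·t = 5417 K → 5400 K to the nearest 100 K.
M_estimate = 10⁶/5400 = 185.19; M_reference = 10⁶/6504 = 153.75.
ΔM = 185.19 − 153.75 = 31.43 → +31 mireds.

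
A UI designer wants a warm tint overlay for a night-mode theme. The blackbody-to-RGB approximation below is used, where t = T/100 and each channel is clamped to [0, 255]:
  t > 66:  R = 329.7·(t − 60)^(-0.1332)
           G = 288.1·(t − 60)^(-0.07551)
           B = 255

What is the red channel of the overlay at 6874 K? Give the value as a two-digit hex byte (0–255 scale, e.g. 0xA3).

t = 6874/100 = 68.74; the t > 66 branch applies.
R = 329.7·(68.74 − 60)^(-0.1332) = 329.7·8.74^(-0.1332) = 329.7·0.74919 = 247.007.
Rounded: 247; in hex, 0xF7.

0xF7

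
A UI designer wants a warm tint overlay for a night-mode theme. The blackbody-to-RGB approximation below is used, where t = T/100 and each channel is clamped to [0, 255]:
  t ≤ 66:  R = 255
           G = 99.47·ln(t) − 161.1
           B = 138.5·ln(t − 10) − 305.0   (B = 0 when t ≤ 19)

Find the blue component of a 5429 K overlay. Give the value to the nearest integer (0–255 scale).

t = 5429/100 = 54.29; the t ≤ 66 branch applies.
B = 138.5·ln(54.29 − 10) − 305.0 = 138.5·ln 44.29 − 305.0 = 138.5·3.7908 − 305.0 = 220.020.
Rounded: 220.

220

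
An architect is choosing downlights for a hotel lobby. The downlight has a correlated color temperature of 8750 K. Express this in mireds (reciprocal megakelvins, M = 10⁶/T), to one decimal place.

M = 10⁶ / 8750 = 114.286 → 114.3 mireds.

114.3 mireds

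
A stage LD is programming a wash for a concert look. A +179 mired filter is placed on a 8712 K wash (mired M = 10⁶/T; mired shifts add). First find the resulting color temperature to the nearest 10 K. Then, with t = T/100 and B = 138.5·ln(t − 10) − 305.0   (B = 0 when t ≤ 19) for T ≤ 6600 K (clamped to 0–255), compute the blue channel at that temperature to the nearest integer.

M_in = 10⁶/8712 = 114.78; M_out = 114.78 + (+179) = 293.78.
T_out = 10⁶/293.78 = 3403.9 K → 3400 K; t = 34.
B = 138.5·ln(34 − 10) − 305.0 = 138.5·ln 24 − 305.0 = 138.5·3.1781 − 305.0 = 135.160.
Rounded: 135.

135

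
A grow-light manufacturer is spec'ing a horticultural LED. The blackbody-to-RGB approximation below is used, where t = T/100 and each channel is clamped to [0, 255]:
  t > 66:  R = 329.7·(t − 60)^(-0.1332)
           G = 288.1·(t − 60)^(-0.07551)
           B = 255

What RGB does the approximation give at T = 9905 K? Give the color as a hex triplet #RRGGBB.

t = 9905/100 = 99.05; the t > 66 branch applies.
R = 329.7·(99.05 − 60)^(-0.1332) = 329.7·39.05^(-0.1332) = 329.7·0.61376 = 202.356.
G = 288.1·(99.05 − 60)^(-0.07551) = 288.1·39.05^(-0.07551) = 288.1·0.75826 = 218.454.
B = 255 by definition for t > 66.
Rounded: (202, 218, 255).
In hex: #CADAFF.

#CADAFF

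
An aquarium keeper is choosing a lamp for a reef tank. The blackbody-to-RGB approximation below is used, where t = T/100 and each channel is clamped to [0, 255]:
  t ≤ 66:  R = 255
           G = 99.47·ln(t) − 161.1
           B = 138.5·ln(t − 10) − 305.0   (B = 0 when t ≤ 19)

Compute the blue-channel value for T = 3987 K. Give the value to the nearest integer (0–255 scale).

t = 3987/100 = 39.87; the t ≤ 66 branch applies.
B = 138.5·ln(39.87 − 10) − 305.0 = 138.5·ln 29.87 − 305.0 = 138.5·3.3969 − 305.0 = 165.464.
Rounded: 165.

165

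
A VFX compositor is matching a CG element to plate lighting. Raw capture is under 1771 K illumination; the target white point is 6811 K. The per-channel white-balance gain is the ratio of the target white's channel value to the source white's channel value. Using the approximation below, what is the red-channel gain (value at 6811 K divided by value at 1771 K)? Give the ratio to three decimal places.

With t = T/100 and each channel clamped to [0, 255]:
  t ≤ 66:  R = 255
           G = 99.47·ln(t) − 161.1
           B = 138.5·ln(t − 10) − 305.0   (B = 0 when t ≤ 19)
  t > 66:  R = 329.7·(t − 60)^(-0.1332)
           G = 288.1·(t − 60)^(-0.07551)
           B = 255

0.978

At 1771 K (t = 17.71):
  R = 255 by definition for t ≤ 66.
At 6811 K (t = 68.11):
  R = 329.7·(68.11 − 60)^(-0.1332) = 329.7·8.11^(-0.1332) = 329.7·0.75669 = 249.481.
Gain = 249.481 / 255.000 = 0.9784 → 0.978.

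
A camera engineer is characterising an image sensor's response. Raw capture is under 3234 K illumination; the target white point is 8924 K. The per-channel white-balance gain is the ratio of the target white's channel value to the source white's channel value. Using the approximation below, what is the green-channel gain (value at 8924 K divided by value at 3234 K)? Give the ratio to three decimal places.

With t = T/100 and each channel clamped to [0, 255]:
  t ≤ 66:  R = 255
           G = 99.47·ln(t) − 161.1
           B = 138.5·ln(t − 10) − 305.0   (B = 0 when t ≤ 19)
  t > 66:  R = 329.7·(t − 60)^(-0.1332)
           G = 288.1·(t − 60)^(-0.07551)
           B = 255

At 3234 K (t = 32.34):
  G = 99.47·ln 32.34 − 161.1 = 99.47·3.4763 − 161.1 = 184.688.
At 8924 K (t = 89.24):
  G = 288.1·(89.24 − 60)^(-0.07551) = 288.1·29.24^(-0.07551) = 288.1·0.77500 = 223.279.
Gain = 223.279 / 184.688 = 1.2090 → 1.209.

1.209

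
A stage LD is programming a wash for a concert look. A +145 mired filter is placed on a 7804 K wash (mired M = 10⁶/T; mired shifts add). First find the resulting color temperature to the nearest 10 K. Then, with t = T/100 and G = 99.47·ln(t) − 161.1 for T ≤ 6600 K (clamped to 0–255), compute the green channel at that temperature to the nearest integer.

197

M_in = 10⁶/7804 = 128.14; M_out = 128.14 + (+145) = 273.14.
T_out = 10⁶/273.14 = 3661.1 K → 3660 K; t = 36.6.
G = 99.47·ln 36.6 − 161.1 = 99.47·3.6000 − 161.1 = 196.997.
Rounded: 197.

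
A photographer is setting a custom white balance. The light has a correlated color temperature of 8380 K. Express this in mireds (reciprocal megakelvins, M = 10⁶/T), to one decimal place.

119.3 mireds

M = 10⁶ / 8380 = 119.332 → 119.3 mireds.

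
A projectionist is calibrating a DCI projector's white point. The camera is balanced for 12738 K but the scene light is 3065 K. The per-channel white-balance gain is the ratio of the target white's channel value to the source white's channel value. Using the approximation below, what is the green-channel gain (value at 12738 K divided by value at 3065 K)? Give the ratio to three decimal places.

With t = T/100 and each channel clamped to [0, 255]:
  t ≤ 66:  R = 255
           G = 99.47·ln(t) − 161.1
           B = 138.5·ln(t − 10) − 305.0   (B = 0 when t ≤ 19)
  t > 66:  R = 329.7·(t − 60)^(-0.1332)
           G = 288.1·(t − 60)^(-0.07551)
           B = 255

At 3065 K (t = 30.65):
  G = 99.47·ln 30.65 − 161.1 = 99.47·3.4226 − 161.1 = 179.349.
At 12738 K (t = 127.38):
  G = 288.1·(127.38 − 60)^(-0.07551) = 288.1·67.38^(-0.07551) = 288.1·0.72766 = 209.638.
Gain = 209.638 / 179.349 = 1.1689 → 1.169.

1.169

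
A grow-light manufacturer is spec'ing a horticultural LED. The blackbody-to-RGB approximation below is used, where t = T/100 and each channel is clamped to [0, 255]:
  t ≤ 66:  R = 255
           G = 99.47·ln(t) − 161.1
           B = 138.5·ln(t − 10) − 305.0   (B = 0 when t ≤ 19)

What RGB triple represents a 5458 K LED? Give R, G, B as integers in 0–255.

R=255, G=237, B=221

t = 5458/100 = 54.58; the t ≤ 66 branch applies.
R = 255 by definition for t ≤ 66.
G = 99.47·ln 54.58 − 161.1 = 99.47·3.9997 − 161.1 = 236.747.
B = 138.5·ln(54.58 − 10) − 305.0 = 138.5·ln 44.58 − 305.0 = 138.5·3.7973 − 305.0 = 220.924.
Rounded: (255, 237, 221).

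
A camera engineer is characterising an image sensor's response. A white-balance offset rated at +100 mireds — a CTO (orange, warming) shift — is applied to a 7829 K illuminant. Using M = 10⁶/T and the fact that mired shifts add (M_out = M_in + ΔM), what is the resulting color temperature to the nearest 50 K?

M_in = 10⁶/7829 = 127.73 mireds.
M_out = 127.73 + (+100) = 227.73 mireds.
T_out = 10⁶/227.73 = 4391.2 K → 4400 K.

4400 K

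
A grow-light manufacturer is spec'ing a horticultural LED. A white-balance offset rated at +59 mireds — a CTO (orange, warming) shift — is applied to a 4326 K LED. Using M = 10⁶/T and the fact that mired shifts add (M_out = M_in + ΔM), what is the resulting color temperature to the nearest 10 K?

3450 K

M_in = 10⁶/4326 = 231.16 mireds.
M_out = 231.16 + (+59) = 290.16 mireds.
T_out = 10⁶/290.16 = 3446.4 K → 3450 K.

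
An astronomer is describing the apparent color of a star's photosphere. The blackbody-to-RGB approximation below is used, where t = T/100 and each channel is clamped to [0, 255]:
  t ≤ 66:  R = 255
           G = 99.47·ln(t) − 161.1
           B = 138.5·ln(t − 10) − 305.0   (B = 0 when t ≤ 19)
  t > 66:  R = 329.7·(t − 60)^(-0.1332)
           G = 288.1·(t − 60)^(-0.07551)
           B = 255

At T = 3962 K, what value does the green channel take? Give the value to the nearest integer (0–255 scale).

205

t = 3962/100 = 39.62; the t ≤ 66 branch applies.
G = 99.47·ln 39.62 − 161.1 = 99.47·3.6793 − 161.1 = 204.883.
Rounded: 205.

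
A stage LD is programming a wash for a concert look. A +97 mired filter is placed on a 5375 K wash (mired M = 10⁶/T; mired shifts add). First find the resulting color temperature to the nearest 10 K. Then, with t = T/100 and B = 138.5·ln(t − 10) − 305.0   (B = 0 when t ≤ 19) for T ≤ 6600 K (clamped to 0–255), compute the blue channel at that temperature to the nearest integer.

142

M_in = 10⁶/5375 = 186.05; M_out = 186.05 + (+97) = 283.05.
T_out = 10⁶/283.05 = 3533.0 K → 3530 K; t = 35.3.
B = 138.5·ln(35.3 − 10) − 305.0 = 138.5·ln 25.3 − 305.0 = 138.5·3.2308 − 305.0 = 142.466.
Rounded: 142.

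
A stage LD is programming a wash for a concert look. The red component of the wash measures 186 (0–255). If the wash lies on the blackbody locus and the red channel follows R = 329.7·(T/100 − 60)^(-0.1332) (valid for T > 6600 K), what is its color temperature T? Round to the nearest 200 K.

(t − 60)^(-0.1332) = 186/329.7 = 0.56415.
t − 60 = 0.56415^(1/-0.1332) = 0.56415^(-7.508) = 73.521, so t = 133.521.
T = 100·t = 13352 K → 13400 K to the nearest 200 K.

13400 K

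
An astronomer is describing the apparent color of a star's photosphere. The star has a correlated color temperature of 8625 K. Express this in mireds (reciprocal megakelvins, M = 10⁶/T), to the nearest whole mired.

116 mireds

M = 10⁶ / 8625 = 115.942 → 116 mireds.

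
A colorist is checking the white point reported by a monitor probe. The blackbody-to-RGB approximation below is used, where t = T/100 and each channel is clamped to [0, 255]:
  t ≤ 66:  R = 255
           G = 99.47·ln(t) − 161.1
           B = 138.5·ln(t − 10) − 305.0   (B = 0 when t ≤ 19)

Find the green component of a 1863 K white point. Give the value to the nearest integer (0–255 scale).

t = 1863/100 = 18.63; the t ≤ 66 branch applies.
G = 99.47·ln 18.63 − 161.1 = 99.47·2.9248 − 161.1 = 129.827.
Rounded: 130.

130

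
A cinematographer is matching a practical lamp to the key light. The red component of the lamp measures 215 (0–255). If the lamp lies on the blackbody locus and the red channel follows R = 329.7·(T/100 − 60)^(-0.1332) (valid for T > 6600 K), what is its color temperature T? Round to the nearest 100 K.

(t − 60)^(-0.1332) = 215/329.7 = 0.65211.
t − 60 = 0.65211^(1/-0.1332) = 0.65211^(-7.508) = 24.774, so t = 84.774.
T = 100·t = 8477 K → 8500 K to the nearest 100 K.

8500 K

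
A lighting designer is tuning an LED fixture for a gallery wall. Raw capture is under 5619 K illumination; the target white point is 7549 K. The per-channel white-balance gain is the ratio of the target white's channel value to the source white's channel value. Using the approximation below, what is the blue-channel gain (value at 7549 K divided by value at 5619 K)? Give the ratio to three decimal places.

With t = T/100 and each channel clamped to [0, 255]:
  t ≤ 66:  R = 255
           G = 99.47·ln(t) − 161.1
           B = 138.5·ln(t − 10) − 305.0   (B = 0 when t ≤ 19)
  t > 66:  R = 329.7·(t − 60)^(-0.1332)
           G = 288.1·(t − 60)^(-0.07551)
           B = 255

1.129

At 5619 K (t = 56.19):
  B = 138.5·ln(56.19 − 10) − 305.0 = 138.5·ln 46.19 − 305.0 = 138.5·3.8328 − 305.0 = 225.838.
At 7549 K (t = 75.49):
  B = 255 by definition for t > 66.
Gain = 255.000 / 225.838 = 1.1291 → 1.129.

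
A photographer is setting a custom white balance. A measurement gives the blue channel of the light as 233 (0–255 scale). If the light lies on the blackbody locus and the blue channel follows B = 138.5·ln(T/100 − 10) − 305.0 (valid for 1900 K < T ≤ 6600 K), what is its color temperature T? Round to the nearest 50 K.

ln(t − 10) = (233 + 305.0) / 138.5 = 3.8845.
t − 10 = e^3.8845 = 48.641, so t = 58.641.
T = 100·t = 5864 K → 5850 K to the nearest 50 K.

5850 K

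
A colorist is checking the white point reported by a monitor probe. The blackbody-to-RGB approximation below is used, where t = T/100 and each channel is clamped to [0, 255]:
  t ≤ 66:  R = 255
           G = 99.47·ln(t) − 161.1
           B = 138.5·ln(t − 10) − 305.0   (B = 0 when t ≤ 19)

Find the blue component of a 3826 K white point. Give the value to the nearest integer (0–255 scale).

t = 3826/100 = 38.26; the t ≤ 66 branch applies.
B = 138.5·ln(38.26 − 10) − 305.0 = 138.5·ln 28.26 − 305.0 = 138.5·3.3414 − 305.0 = 157.790.
Rounded: 158.

158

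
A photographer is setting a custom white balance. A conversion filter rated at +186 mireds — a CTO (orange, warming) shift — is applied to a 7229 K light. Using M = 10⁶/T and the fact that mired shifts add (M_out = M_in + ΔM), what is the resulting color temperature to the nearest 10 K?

M_in = 10⁶/7229 = 138.33 mireds.
M_out = 138.33 + (+186) = 324.33 mireds.
T_out = 10⁶/324.33 = 3083.3 K → 3080 K.

3080 K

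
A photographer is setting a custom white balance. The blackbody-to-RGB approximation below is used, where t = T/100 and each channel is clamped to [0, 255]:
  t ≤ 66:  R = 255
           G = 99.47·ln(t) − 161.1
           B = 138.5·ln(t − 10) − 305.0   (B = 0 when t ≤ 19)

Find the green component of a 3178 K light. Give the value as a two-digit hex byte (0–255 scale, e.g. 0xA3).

0xB7

t = 3178/100 = 31.78; the t ≤ 66 branch applies.
G = 99.47·ln 31.78 − 161.1 = 99.47·3.4588 − 161.1 = 182.951.
Rounded: 183; in hex, 0xB7.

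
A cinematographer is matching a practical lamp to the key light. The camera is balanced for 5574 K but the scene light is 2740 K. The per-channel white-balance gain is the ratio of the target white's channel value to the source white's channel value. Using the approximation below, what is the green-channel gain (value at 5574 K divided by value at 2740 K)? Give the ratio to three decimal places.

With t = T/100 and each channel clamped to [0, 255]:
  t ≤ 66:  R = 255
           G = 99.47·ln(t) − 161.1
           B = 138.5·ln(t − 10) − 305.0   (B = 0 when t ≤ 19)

1.420

At 2740 K (t = 27.4):
  G = 99.47·ln 27.4 − 161.1 = 99.47·3.3105 − 161.1 = 168.200.
At 5574 K (t = 55.74):
  G = 99.47·ln 55.74 − 161.1 = 99.47·4.0207 − 161.1 = 238.839.
Gain = 238.839 / 168.200 = 1.4200 → 1.420.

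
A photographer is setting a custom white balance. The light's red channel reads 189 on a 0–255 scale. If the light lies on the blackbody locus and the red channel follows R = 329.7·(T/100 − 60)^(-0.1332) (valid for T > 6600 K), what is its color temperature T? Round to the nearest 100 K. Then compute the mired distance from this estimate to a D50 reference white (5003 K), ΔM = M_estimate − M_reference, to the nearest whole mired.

(t − 60)^(-0.1332) = 189/329.7 = 0.57325.
t − 60 = 0.57325^(1/-0.1332) = 0.57325^(-7.508) = 65.199, so t = 125.199.
T = 100·t = 12520 K → 12500 K to the nearest 100 K.
M_estimate = 10⁶/12500 = 80.00; M_reference = 10⁶/5003 = 199.88.
ΔM = 80.00 − 199.88 = -119.88 → -120 mireds.

-120 mireds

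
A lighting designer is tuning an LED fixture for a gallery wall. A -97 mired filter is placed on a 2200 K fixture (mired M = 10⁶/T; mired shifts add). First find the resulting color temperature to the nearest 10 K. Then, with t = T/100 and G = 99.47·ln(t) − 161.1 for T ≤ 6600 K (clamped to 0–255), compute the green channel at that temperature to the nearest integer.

170

M_in = 10⁶/2200 = 454.55; M_out = 454.55 + (-97) = 357.55.
T_out = 10⁶/357.55 = 2796.8 K → 2800 K; t = 28.
G = 99.47·ln 28 − 161.1 = 99.47·3.3322 − 161.1 = 170.354.
Rounded: 170.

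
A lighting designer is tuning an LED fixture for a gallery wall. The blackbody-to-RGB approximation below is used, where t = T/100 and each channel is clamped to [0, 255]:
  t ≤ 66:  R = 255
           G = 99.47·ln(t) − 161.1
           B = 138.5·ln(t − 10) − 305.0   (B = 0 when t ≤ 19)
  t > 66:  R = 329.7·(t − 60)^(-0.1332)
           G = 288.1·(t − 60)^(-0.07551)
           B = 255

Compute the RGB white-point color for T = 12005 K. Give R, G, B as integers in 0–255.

t = 12005/100 = 120.05; the t > 66 branch applies.
R = 329.7·(120.05 − 60)^(-0.1332) = 329.7·60.05^(-0.1332) = 329.7·0.57956 = 191.083.
G = 288.1·(120.05 − 60)^(-0.07551) = 288.1·60.05^(-0.07551) = 288.1·0.73401 = 211.470.
B = 255 by definition for t > 66.
Rounded: (191, 211, 255).

R=191, G=211, B=255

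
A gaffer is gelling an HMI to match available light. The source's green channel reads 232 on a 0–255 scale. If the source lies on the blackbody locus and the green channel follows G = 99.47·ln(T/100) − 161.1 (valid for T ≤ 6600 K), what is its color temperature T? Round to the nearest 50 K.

5200 K

ln t = (232 + 161.1) / 99.47 = 3.9519.
t = e^3.9519 = 52.036.
T = 100·t = 5204 K → 5200 K to the nearest 50 K.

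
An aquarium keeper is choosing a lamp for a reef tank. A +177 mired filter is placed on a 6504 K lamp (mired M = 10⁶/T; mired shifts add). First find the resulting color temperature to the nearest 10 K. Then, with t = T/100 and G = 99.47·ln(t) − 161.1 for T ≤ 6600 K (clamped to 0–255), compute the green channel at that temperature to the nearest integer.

178

M_in = 10⁶/6504 = 153.75; M_out = 153.75 + (+177) = 330.75.
T_out = 10⁶/330.75 = 3023.4 K → 3020 K; t = 30.2.
G = 99.47·ln 30.2 − 161.1 = 99.47·3.4078 − 161.1 = 177.878.
Rounded: 178.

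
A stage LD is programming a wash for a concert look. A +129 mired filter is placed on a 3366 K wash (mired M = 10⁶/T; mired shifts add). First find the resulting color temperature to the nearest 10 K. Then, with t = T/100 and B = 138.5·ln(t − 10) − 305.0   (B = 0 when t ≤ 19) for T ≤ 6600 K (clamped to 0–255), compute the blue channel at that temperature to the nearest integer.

M_in = 10⁶/3366 = 297.09; M_out = 297.09 + (+129) = 426.09.
T_out = 10⁶/426.09 = 2346.9 K → 2350 K; t = 23.5.
B = 138.5·ln(23.5 − 10) − 305.0 = 138.5·ln 13.5 − 305.0 = 138.5·2.6027 − 305.0 = 55.473.
Rounded: 55.

55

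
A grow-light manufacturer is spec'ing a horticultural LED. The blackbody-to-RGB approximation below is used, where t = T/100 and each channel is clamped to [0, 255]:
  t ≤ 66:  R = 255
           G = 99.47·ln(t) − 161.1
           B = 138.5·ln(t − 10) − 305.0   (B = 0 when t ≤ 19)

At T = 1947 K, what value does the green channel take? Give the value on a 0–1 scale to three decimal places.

t = 1947/100 = 19.47; the t ≤ 66 branch applies.
G = 99.47·ln 19.47 − 161.1 = 99.47·2.9689 − 161.1 = 134.214.
On a 0–1 scale: 134.214/255 = 0.5263 → 0.526.

0.526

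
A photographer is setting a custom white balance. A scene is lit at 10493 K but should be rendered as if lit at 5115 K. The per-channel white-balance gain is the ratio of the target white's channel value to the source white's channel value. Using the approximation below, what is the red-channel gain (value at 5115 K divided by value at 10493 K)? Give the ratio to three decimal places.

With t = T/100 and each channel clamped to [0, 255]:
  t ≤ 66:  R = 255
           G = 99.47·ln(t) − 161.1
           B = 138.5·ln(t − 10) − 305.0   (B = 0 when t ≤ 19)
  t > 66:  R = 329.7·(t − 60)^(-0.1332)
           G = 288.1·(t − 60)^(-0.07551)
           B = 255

At 10493 K (t = 104.93):
  R = 329.7·(104.93 − 60)^(-0.1332) = 329.7·44.93^(-0.1332) = 329.7·0.60240 = 198.610.
At 5115 K (t = 51.15):
  R = 255 by definition for t ≤ 66.
Gain = 255.000 / 198.610 = 1.2839 → 1.284.

1.284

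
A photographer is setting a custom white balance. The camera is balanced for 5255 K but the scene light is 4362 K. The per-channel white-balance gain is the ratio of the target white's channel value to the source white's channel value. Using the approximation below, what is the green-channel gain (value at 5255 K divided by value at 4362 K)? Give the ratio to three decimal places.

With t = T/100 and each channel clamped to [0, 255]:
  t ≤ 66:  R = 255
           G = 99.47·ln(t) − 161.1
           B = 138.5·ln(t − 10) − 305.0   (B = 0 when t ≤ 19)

1.086

At 4362 K (t = 43.62):
  G = 99.47·ln 43.62 − 161.1 = 99.47·3.7755 − 161.1 = 214.451.
At 5255 K (t = 52.55):
  G = 99.47·ln 52.55 − 161.1 = 99.47·3.9618 − 161.1 = 232.977.
Gain = 232.977 / 214.451 = 1.0864 → 1.086.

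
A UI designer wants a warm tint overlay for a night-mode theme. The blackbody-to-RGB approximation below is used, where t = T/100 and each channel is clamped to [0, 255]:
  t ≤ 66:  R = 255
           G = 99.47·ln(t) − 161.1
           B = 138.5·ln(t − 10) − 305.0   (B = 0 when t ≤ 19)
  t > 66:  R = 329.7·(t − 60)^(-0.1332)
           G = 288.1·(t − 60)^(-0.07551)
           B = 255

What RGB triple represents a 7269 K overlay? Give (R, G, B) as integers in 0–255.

t = 7269/100 = 72.69; the t > 66 branch applies.
R = 329.7·(72.69 − 60)^(-0.1332) = 329.7·12.69^(-0.1332) = 329.7·0.71288 = 235.038.
G = 288.1·(72.69 − 60)^(-0.07551) = 288.1·12.69^(-0.07551) = 288.1·0.82542 = 237.805.
B = 255 by definition for t > 66.
Rounded: (235, 238, 255).

(235, 238, 255)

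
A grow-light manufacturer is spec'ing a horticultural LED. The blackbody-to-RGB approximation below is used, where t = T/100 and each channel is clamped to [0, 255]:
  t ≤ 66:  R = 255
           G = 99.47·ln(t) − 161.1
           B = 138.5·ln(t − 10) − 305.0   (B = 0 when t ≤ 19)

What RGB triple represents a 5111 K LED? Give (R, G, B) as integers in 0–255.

t = 5111/100 = 51.11; the t ≤ 66 branch applies.
R = 255 by definition for t ≤ 66.
G = 99.47·ln 51.11 − 161.1 = 99.47·3.9340 − 161.1 = 230.213.
B = 138.5·ln(51.11 − 10) − 305.0 = 138.5·ln 41.11 − 305.0 = 138.5·3.7163 − 305.0 = 209.701.
Rounded: (255, 230, 210).

(255, 230, 210)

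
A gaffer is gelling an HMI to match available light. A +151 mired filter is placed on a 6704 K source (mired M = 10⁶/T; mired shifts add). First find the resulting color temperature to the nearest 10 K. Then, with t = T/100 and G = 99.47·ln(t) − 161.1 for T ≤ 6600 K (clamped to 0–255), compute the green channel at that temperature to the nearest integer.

M_in = 10⁶/6704 = 149.16; M_out = 149.16 + (+151) = 300.16.
T_out = 10⁶/300.16 = 3331.5 K → 3330 K; t = 33.3.
G = 99.47·ln 33.3 − 161.1 = 99.47·3.5056 − 161.1 = 187.598.
Rounded: 188.

188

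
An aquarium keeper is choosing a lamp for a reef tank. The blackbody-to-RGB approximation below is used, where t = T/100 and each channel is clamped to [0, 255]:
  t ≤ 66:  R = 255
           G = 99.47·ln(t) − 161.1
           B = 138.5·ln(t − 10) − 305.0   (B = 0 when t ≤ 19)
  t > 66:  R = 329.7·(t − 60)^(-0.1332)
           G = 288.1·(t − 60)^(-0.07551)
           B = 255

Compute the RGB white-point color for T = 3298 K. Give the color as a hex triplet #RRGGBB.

t = 3298/100 = 32.98; the t ≤ 66 branch applies.
R = 255 by definition for t ≤ 66.
G = 99.47·ln 32.98 − 161.1 = 99.47·3.4959 − 161.1 = 186.637.
B = 138.5·ln(32.98 − 10) − 305.0 = 138.5·ln 22.98 − 305.0 = 138.5·3.1346 − 305.0 = 129.145.
Rounded: (255, 187, 129).
In hex: #FFBB81.

#FFBB81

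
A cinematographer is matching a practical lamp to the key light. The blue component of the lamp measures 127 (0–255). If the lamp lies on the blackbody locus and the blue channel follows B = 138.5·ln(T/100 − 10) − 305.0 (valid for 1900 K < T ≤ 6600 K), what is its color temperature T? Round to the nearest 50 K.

ln(t − 10) = (127 + 305.0) / 138.5 = 3.1191.
t − 10 = e^3.1191 = 22.627, so t = 32.627.
T = 100·t = 3263 K → 3250 K to the nearest 50 K.

3250 K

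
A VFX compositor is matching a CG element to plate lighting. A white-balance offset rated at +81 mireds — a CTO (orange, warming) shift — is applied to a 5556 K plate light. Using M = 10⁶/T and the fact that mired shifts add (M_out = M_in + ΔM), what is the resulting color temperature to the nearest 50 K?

3850 K

M_in = 10⁶/5556 = 179.99 mireds.
M_out = 179.99 + (+81) = 260.99 mireds.
T_out = 10⁶/260.99 = 3831.6 K → 3850 K.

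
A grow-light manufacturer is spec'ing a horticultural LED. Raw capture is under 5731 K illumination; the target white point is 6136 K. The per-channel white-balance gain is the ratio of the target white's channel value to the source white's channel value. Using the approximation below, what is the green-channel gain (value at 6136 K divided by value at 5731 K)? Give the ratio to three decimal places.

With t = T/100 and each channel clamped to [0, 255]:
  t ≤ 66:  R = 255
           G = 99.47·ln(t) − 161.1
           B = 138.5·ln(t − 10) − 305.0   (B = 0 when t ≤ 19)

1.028

At 5731 K (t = 57.31):
  G = 99.47·ln 57.31 − 161.1 = 99.47·4.0485 − 161.1 = 241.602.
At 6136 K (t = 61.36):
  G = 99.47·ln 61.36 − 161.1 = 99.47·4.1168 − 161.1 = 248.394.
Gain = 248.394 / 241.602 = 1.0281 → 1.028.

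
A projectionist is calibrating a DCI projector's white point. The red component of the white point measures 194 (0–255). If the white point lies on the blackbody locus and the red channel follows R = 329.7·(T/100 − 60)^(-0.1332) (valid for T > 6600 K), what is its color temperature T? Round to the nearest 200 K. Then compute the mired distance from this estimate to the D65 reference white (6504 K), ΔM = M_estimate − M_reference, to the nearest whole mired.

(t − 60)^(-0.1332) = 194/329.7 = 0.58841.
t − 60 = 0.58841^(1/-0.1332) = 0.58841^(-7.508) = 53.593, so t = 113.593.
T = 100·t = 11359 K → 11400 K to the nearest 200 K.
M_estimate = 10⁶/11400 = 87.72; M_reference = 10⁶/6504 = 153.75.
ΔM = 87.72 − 153.75 = -66.03 → -66 mireds.

-66 mireds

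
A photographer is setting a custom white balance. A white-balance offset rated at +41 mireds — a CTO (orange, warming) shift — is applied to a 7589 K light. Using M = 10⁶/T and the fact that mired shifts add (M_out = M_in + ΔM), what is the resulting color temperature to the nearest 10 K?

5790 K

M_in = 10⁶/7589 = 131.77 mireds.
M_out = 131.77 + (+41) = 172.77 mireds.
T_out = 10⁶/172.77 = 5788.1 K → 5790 K.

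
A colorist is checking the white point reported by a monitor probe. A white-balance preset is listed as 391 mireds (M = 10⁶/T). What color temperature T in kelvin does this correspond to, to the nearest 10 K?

T = 10⁶ / 391 = 2557.54 K → 2560 K.

2560 K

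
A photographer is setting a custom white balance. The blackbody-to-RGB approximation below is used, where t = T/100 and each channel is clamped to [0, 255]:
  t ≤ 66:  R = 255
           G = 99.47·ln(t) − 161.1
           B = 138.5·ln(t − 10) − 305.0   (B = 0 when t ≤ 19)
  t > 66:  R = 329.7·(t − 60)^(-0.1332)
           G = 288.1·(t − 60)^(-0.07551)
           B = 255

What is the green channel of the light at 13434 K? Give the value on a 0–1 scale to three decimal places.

t = 13434/100 = 134.34; the t > 66 branch applies.
G = 288.1·(134.34 − 60)^(-0.07551) = 288.1·74.34^(-0.07551) = 288.1·0.72228 = 208.088.
On a 0–1 scale: 208.088/255 = 0.8160 → 0.816.

0.816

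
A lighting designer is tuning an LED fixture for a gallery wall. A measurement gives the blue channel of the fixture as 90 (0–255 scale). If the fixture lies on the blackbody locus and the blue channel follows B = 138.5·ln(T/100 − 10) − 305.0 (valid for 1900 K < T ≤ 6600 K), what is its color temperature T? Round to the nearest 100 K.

ln(t − 10) = (90 + 305.0) / 138.5 = 2.8520.
t − 10 = e^2.8520 = 17.322, so t = 27.322.
T = 100·t = 2732 K → 2700 K to the nearest 100 K.

2700 K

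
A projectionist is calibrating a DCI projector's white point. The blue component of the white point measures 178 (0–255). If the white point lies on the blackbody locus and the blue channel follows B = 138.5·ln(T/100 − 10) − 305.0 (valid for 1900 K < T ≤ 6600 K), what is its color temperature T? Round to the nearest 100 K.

4300 K

ln(t − 10) = (178 + 305.0) / 138.5 = 3.4874.
t − 10 = e^3.4874 = 32.700, so t = 42.700.
T = 100·t = 4270 K → 4300 K to the nearest 100 K.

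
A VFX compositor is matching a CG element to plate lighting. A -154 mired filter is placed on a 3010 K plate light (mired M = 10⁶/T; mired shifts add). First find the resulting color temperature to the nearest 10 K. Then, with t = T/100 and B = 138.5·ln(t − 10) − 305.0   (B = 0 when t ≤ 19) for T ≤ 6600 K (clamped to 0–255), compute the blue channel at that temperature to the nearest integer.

M_in = 10⁶/3010 = 332.23; M_out = 332.23 + (-154) = 178.23.
T_out = 10⁶/178.23 = 5610.9 K → 5610 K; t = 56.1.
B = 138.5·ln(56.1 − 10) − 305.0 = 138.5·ln 46.1 − 305.0 = 138.5·3.8308 − 305.0 = 225.568.
Rounded: 226.

226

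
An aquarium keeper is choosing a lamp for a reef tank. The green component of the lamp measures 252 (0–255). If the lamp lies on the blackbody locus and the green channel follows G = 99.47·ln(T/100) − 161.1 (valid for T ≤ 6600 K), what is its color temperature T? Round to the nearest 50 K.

ln t = (252 + 161.1) / 99.47 = 4.1530.
t = e^4.1530 = 63.625.
T = 100·t = 6363 K → 6350 K to the nearest 50 K.

6350 K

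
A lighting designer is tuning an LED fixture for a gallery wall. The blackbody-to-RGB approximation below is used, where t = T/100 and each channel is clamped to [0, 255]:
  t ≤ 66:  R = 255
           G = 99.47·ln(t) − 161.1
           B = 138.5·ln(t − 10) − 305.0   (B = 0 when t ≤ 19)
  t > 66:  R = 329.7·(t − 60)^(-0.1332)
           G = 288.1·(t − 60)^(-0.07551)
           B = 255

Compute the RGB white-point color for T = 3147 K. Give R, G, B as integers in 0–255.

t = 3147/100 = 31.47; the t ≤ 66 branch applies.
R = 255 by definition for t ≤ 66.
G = 99.47·ln 31.47 − 161.1 = 99.47·3.4490 − 161.1 = 181.975.
B = 138.5·ln(31.47 − 10) − 305.0 = 138.5·ln 21.47 − 305.0 = 138.5·3.0667 − 305.0 = 119.732.
Rounded: (255, 182, 120).

R=255, G=182, B=120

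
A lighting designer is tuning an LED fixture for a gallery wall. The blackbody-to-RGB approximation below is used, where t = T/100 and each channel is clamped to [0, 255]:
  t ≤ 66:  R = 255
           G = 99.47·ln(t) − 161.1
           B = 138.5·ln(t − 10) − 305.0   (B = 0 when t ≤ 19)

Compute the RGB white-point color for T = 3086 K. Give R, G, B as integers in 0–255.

R=255, G=180, B=116

t = 3086/100 = 30.86; the t ≤ 66 branch applies.
R = 255 by definition for t ≤ 66.
G = 99.47·ln 30.86 − 161.1 = 99.47·3.4295 − 161.1 = 180.028.
B = 138.5·ln(30.86 − 10) − 305.0 = 138.5·ln 20.86 − 305.0 = 138.5·3.0378 − 305.0 = 115.740.
Rounded: (255, 180, 116).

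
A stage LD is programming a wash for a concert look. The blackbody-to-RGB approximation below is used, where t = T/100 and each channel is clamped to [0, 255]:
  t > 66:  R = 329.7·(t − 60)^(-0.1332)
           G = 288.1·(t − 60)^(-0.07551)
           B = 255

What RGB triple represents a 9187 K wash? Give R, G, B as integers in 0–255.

t = 9187/100 = 91.87; the t > 66 branch applies.
R = 329.7·(91.87 − 60)^(-0.1332) = 329.7·31.87^(-0.1332) = 329.7·0.63059 = 207.907.
G = 288.1·(91.87 − 60)^(-0.07551) = 288.1·31.87^(-0.07551) = 288.1·0.76998 = 221.831.
B = 255 by definition for t > 66.
Rounded: (208, 222, 255).

R=208, G=222, B=255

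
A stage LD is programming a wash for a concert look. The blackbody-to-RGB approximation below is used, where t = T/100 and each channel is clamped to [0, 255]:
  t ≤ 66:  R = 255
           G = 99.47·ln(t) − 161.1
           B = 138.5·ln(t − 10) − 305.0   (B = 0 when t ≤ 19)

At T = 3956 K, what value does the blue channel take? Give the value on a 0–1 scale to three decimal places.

0.643

t = 3956/100 = 39.56; the t ≤ 66 branch applies.
B = 138.5·ln(39.56 − 10) − 305.0 = 138.5·ln 29.56 − 305.0 = 138.5·3.3864 − 305.0 = 164.019.
On a 0–1 scale: 164.019/255 = 0.6432 → 0.643.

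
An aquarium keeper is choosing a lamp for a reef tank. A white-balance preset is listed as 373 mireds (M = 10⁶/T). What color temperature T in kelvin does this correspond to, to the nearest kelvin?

2681 K

T = 10⁶ / 373 = 2680.97 K → 2681 K.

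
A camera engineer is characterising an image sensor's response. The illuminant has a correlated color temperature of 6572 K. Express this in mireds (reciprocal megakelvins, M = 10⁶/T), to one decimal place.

M = 10⁶ / 6572 = 152.161 → 152.2 mireds.

152.2 mireds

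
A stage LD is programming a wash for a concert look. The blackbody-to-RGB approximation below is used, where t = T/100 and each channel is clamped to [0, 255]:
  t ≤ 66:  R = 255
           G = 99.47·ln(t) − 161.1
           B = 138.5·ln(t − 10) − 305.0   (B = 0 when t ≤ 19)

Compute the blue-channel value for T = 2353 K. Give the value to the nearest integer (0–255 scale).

56

t = 2353/100 = 23.53; the t ≤ 66 branch applies.
B = 138.5·ln(23.53 − 10) − 305.0 = 138.5·ln 13.53 − 305.0 = 138.5·2.6049 − 305.0 = 55.780.
Rounded: 56.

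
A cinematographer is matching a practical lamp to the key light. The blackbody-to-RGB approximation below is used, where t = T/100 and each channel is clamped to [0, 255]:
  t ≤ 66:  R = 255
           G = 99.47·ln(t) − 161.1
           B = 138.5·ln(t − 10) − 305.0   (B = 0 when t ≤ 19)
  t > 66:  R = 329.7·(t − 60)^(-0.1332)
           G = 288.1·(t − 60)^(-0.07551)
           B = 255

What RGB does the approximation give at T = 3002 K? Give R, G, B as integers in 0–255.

R=255, G=177, B=110

t = 3002/100 = 30.02; the t ≤ 66 branch applies.
R = 255 by definition for t ≤ 66.
G = 99.47·ln 30.02 − 161.1 = 99.47·3.4019 − 161.1 = 177.283.
B = 138.5·ln(30.02 − 10) − 305.0 = 138.5·ln 20.02 − 305.0 = 138.5·2.9967 − 305.0 = 110.047.
Rounded: (255, 177, 110).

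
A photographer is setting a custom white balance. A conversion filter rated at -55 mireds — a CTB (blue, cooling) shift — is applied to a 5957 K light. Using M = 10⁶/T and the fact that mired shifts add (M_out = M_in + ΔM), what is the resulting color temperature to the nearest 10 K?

8860 K

M_in = 10⁶/5957 = 167.87 mireds.
M_out = 167.87 + (-55) = 112.87 mireds.
T_out = 10⁶/112.87 = 8859.8 K → 8860 K.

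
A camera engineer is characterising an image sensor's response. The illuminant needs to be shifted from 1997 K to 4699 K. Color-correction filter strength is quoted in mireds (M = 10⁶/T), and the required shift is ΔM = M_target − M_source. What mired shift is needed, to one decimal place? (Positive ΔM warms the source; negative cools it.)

-287.9 mireds

M_source = 10⁶/1997 = 500.751; M_target = 10⁶/4699 = 212.811.
ΔM = 212.811 − 500.751 = -287.940 → -287.9 mireds, a cooling shift.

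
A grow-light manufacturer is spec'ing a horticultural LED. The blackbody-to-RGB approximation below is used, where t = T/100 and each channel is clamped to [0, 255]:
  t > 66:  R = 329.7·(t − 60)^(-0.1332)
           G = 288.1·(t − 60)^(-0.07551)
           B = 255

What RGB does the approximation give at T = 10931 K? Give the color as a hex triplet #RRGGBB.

t = 10931/100 = 109.31; the t > 66 branch applies.
R = 329.7·(109.31 − 60)^(-0.1332) = 329.7·49.31^(-0.1332) = 329.7·0.59498 = 196.164.
G = 288.1·(109.31 − 60)^(-0.07551) = 288.1·49.31^(-0.07551) = 288.1·0.74502 = 214.640.
B = 255 by definition for t > 66.
Rounded: (196, 215, 255).
In hex: #C4D7FF.

#C4D7FF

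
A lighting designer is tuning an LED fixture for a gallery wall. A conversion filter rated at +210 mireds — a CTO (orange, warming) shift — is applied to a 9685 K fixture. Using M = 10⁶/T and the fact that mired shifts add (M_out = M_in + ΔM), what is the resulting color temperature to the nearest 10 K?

M_in = 10⁶/9685 = 103.25 mireds.
M_out = 103.25 + (+210) = 313.25 mireds.
T_out = 10⁶/313.25 = 3192.3 K → 3190 K.

3190 K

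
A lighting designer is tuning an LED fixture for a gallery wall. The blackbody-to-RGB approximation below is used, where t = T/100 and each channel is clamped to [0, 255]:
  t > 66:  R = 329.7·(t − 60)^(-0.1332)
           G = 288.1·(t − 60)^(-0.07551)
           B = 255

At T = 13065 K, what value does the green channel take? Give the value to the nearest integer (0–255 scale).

209

t = 13065/100 = 130.65; the t > 66 branch applies.
G = 288.1·(130.65 − 60)^(-0.07551) = 288.1·70.65^(-0.07551) = 288.1·0.72506 = 208.890.
Rounded: 209.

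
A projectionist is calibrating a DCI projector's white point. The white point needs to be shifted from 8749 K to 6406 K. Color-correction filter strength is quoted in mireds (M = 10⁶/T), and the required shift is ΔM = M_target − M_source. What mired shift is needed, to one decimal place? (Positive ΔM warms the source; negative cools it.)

M_source = 10⁶/8749 = 114.299; M_target = 10⁶/6406 = 156.104.
ΔM = 156.104 − 114.299 = 41.805 → +41.8 mireds, a warming shift.

+41.8 mireds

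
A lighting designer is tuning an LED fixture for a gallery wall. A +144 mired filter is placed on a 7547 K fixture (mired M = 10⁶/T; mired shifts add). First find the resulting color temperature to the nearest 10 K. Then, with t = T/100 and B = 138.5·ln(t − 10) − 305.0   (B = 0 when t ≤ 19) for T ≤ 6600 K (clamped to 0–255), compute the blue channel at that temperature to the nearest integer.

M_in = 10⁶/7547 = 132.50; M_out = 132.50 + (+144) = 276.50.
T_out = 10⁶/276.50 = 3616.6 K → 3620 K; t = 36.2.
B = 138.5·ln(36.2 − 10) − 305.0 = 138.5·ln 26.2 − 305.0 = 138.5·3.2658 − 305.0 = 147.308.
Rounded: 147.

147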